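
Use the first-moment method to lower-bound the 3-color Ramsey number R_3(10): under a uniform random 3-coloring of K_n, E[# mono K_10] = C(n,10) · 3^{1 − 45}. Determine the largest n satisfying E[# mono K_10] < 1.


We need C(n, 10) · 3^{1 − 45} < 1, i.e. C(n, 10) < 3^{45 − 1} = 984770902183611232881.
Check values of n near the boundary:
  n = 569: C(569, 10) = 905357721286137524328; 905357721286137524328 < 984770902183611232881? YES
  n = 570: C(570, 10) = 921524823451961408691; 921524823451961408691 < 984770902183611232881? YES
  n = 571: C(571, 10) = 937951290893172842001; 937951290893172842001 < 984770902183611232881? YES
  n = 572: C(572, 10) = 954640815642161682606; 954640815642161682606 < 984770902183611232881? YES
  n = 573: C(573, 10) = 971597135635805762226; 971597135635805762226 < 984770902183611232881? YES
  n = 574: C(574, 10) = 988824035203816502691; 988824035203816502691 < 984770902183611232881? NO
  n = 575: C(575, 10) = 1006325345561406175305; 1006325345561406175305 < 984770902183611232881? NO
  n = 576: C(576, 10) = 1024104945306307344480; 1024104945306307344480 < 984770902183611232881? NO
The largest n with C(n, 10) < 984770902183611232881 is n = 573 (where E[X] = 35985079097622435638/36472996377170786403 ≈ 0.9866). Hence R_3(10) > 573, i.e. R_3(10) ≥ 574.

Largest n = 573; hence R_3(10) > 573.


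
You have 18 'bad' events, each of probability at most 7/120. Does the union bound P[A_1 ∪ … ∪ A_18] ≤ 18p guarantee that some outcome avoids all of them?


Union bound: P[∪_{i=1}^{18} A_i] ≤ Σ_i P[A_i] ≤ 18·p = 18·(7/120) = 21/20.
Numerically: 21/20 ≈ 1.05000.
Is 21/20 < 1? NO.
Since the bound 21/20 is ≥ 1, the union bound is uninformative here; it does NOT by itself certify existence.

18·p = 21/20 ≈ 1.05000; existence NOT certified by the union bound.


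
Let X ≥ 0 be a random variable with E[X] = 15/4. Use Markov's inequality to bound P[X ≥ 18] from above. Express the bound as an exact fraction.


μ = E[X] = 15/4, a = 18.
Markov: P[X ≥ 18] ≤ μ/a = (15/4)/18 = 5/24.
Numerically: ≈ 0.208333.
(Since a = 18 > μ = 3.750000, the bound 5/24 is < 1 and informative.)

P[X ≥ 18] ≤ 5/24 ≈ 0.208333.


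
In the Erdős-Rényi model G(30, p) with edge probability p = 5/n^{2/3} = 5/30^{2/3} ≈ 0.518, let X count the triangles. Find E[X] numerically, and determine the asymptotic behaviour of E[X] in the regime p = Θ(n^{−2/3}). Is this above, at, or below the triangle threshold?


Number of potential triangles: C(30, 3) = 4060.
Each occurs with probability p³ ≈ (0.518)³ ≈ 1.38889e-01.
By linearity: E[X] = C(30, 3)·p³ ≈ 4060 · 1.38889e-01 ≈ 563.889.
Since α = 2/3 < 1, p = c/n^{2/3} ≫ 1/n is above the triangle threshold p ~ 1/n. Asymptotically E[X] ~ (c³/6)·n^{3(1−α)} = (5³/6)·n^{1} → ∞; triangles are abundant w.h.p.

E[X] ≈ 563.889; in regime p = Θ(1/n^{2/3}) E[X] diverges (above the triangle threshold p ~ 1/n).


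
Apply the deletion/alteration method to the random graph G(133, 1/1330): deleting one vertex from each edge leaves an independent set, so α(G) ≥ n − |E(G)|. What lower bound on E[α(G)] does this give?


E[|E(G)|] = C(133, 2)·p = 8778 · (1/1330) = 33/5.
E[α(G)] ≥ n − E[|E(G)|] = 133 − 33/5 = 632/5.
Numerically: ≈ 126.400000.
(This is only a lower bound; the true E[α(G)] may be larger.)

E[α(G)] ≥ 632/5 ≈ 126.400000.


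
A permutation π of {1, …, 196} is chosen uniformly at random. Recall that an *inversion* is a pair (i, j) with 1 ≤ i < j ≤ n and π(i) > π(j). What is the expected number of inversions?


Write X = Σ X_I over the C(196, 2) = 19110 pairs i < j, with X_I the indicator of one inversion.
There are 19110 indicators.
For each fixed pair i < j, the values π(i) and π(j) are two distinct elements of {1, …, 196} in uniformly random order; by symmetry P[π(i) > π(j)] = 1/2.
By linearity: E[X] = 19110 · (1/2) = C(196, 2) · (1/2) = 19110/2 = 9555 ≈ 9555.000000.

E[X] = 9555 = 9555.000000.


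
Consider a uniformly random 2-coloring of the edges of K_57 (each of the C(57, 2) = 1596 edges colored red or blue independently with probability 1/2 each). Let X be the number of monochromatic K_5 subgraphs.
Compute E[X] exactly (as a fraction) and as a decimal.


Let X = Σ_S X_S over the C(57, 5) = 4187106 subsets S of size 5, where X_S = 1 if the K_5 on S is monochromatic.
For a fixed S, the K_5 on S has C(5, 2) = 10 edges. P[all 10 edges red] = (1/2)^10, and likewise for blue, so P[monochromatic] = 2·(1/2)^10 = 2^{1 − 10} = 1/512.
Summing: E[X] = C(57, 5) · 2^{1 − 10} = 4187106 · 1/512 = 2093553/256.
Numerically: E[X] ≈ 8177.941.

E[X] = C(57,5)·2^(1−C(5,2)) = 2093553/256 ≈ 8177.941.


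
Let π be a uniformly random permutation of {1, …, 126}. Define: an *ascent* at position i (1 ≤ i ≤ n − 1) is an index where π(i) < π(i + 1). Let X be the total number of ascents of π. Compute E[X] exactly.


Write X = Σ X_I over i = 1, …, 125, with X_I the indicator of one ascent.
There are 125 indicators.
For each fixed i, the pair (π(i), π(i+1)) is a uniformly random ordered pair of distinct values from {1, …, 126}; by symmetry P[π(i) < π(i+1)] = 1/2.
By linearity: E[X] = 125 · (1/2) = (126 − 1) · (1/2) = 125/2 ≈ 62.50000.

E[X] = 125/2 = 62.50000.


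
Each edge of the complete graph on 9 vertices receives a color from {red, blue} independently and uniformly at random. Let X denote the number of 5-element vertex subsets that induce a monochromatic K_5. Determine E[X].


Let X = Σ_S X_S over the C(9, 5) = 126 subsets S of size 5, where X_S = 1 if the K_5 on S is monochromatic.
For a fixed S, the K_5 on S has C(5, 2) = 10 edges. P[all 10 edges red] = (1/2)^10, and likewise for blue, so P[monochromatic] = 2·(1/2)^10 = 2^{1 − 10} = 1/512.
By linearity: E[X] = C(9, 5) · 2^{1 − 10} = 126 · 1/512 = 63/256.
Numerically: E[X] ≈ 0.24609.

E[X] = C(9,5)·2^(1−C(5,2)) = 63/256 ≈ 0.24609.


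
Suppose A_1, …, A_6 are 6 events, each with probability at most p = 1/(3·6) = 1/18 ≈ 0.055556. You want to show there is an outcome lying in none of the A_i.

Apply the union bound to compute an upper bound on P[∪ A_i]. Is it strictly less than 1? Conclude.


Union bound: P[∪_{i=1}^{6} A_i] ≤ Σ_i P[A_i] ≤ 6·p = 6·(1/18) = 1/3.
Numerically: 1/3 ≈ 0.333333.
Is 1/3 < 1? YES.
Since P[∪ A_i] ≤ 1/3 < 1, the complement has P[∩ A_i^c] ≥ 1 − 1/3 = 2/3 > 0, so some outcome avoids every A_i.

6·p = 1/3 ≈ 0.333333; existence CERTIFIED by the union bound.


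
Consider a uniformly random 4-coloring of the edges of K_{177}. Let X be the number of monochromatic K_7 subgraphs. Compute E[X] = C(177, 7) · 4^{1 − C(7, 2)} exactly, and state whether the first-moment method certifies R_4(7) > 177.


E[X] = C(177, 7) · 4^{1 − 21} = 957664425960 · 4^{−20} = 957664425960/1099511627776.
As a reduced fraction: E[X] = 119708053245/137438953472 ≈ 0.871.
Is E[X] < 1? YES.
Since E[X] < 1, there exists a 4-coloring of K_{177} with no monochromatic K_7; hence R_4(7) > 177.

E[X] = 119708053245/137438953472 ≈ 0.871; E[X] < 1, so R_4(7) > 177.


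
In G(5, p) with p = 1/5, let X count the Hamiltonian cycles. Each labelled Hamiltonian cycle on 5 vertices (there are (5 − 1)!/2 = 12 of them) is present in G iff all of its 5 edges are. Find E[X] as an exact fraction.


K_5 has (5 − 1)!/2 = 12 labelled Hamiltonian cycles.
For each such Hamiltonian cycle H, let X_H = 1 if all 5 edges of H are present in G. Then P[X_H = 1] = p^{5} = (1/5)^{5} = 1/3125.
By linearity: E[X] = Σ_H E[X_H] = 12 · p^{5} = 12 · 1/3125 = 12/3125.
Numerically: E[X] ≈ 0.00384.

E[X] = 12 · (1/5)^{5} = 12/3125 ≈ 0.00384.


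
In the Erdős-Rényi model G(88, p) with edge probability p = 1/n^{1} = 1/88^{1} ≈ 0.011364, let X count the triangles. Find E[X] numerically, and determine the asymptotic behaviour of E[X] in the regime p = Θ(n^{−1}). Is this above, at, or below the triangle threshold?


Number of potential triangles: C(88, 3) = 109736.
Each occurs with probability p³ ≈ (0.011364)³ ≈ 1.4674117e-06.
By linearity: E[X] = C(88, 3)·p³ ≈ 109736 · 1.4674117e-06 ≈ 0.16103.
Here α = 1, so p = 1/n is exactly at the triangle threshold p ~ 1/n. Asymptotically E[X] → c³/6 = 1³/6 = 1/6 ≈ 0.16667, a bounded constant. In this regime the triangle count is asymptotically Poisson(c³/6).

E[X] ≈ 0.16103; in regime p = Θ(1/n^{1}) E[X] stays bounded (at the triangle threshold p ~ 1/n).


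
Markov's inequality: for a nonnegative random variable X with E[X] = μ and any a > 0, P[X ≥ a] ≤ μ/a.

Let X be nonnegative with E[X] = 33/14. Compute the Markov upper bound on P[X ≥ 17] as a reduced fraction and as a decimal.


μ = E[X] = 33/14, a = 17.
Markov: P[X ≥ 17] ≤ μ/a = (33/14)/17 = 33/238.
Numerically: ≈ 0.138655.
(Since a = 17 > μ = 2.357143, the bound 33/238 is < 1 and informative.)

P[X ≥ 17] ≤ 33/238 ≈ 0.138655.


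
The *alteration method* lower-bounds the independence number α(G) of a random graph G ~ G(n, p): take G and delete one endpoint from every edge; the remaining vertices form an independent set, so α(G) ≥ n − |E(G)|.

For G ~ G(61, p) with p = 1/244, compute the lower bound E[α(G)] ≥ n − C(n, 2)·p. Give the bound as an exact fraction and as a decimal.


E[|E(G)|] = C(61, 2)·p = 1830 · (1/244) = 15/2.
E[α(G)] ≥ n − E[|E(G)|] = 61 − 15/2 = 107/2.
Numerically: ≈ 53.50000.
(This is only a lower bound; the true E[α(G)] may be larger.)

E[α(G)] ≥ 107/2 ≈ 53.50000.


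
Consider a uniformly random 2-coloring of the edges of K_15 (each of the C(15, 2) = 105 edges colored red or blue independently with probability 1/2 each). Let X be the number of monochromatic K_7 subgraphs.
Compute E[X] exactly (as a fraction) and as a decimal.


Let X = Σ_S X_S over the C(15, 7) = 6435 subsets S of size 7, where X_S = 1 if the K_7 on S is monochromatic.
For a fixed S, the K_7 on S has C(7, 2) = 21 edges. P[all 21 edges red] = (1/2)^21, and likewise for blue, so P[monochromatic] = 2·(1/2)^21 = 2^{1 − 21} = 1/1048576.
By linearity: E[X] = C(15, 7) · 2^{1 − 21} = 6435 · 1/1048576 = 6435/1048576.
Numerically: E[X] ≈ 0.006137.

E[X] = C(15,7)·2^(1−C(7,2)) = 6435/1048576 ≈ 0.006137.


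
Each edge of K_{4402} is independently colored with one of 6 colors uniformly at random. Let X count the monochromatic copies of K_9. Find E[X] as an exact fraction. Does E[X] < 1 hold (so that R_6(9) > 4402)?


E[X] = C(4402, 9) · 6^{1 − 36} = 1696419745356657449393393700 · 6^{−35} = 1696419745356657449393393700/1719070799748422591028658176.
As a reduced fraction: E[X] = 141368312113054787449449475/143255899979035215919054848 ≈ 0.9868237.
Is E[X] < 1? YES.
Since E[X] < 1, there exists a 6-coloring of K_{4402} with no monochromatic K_9; hence R_6(9) > 4402.

E[X] = 141368312113054787449449475/143255899979035215919054848 ≈ 0.9868237; E[X] < 1, so R_6(9) > 4402.


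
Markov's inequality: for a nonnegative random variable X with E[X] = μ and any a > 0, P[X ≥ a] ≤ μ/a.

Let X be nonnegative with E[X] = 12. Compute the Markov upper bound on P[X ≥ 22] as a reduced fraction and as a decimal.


μ = E[X] = 12, a = 22.
Markov: P[X ≥ 22] ≤ μ/a = (12)/22 = 6/11.
Numerically: ≈ 0.54545.
(Since a = 22 > μ = 12.00000, the bound 6/11 is < 1 and informative.)

P[X ≥ 22] ≤ 6/11 ≈ 0.54545.


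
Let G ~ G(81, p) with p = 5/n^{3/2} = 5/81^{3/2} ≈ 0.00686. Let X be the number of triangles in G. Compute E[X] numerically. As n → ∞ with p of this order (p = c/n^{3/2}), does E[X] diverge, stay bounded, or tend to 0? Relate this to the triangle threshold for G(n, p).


Number of potential triangles: C(81, 3) = 85320.
Each occurs with probability p³ ≈ (0.00686)³ ≈ 3.22647e-07.
By linearity: E[X] = C(81, 3)·p³ ≈ 85320 · 3.22647e-07 ≈ 0.028.
Since α = 3/2 > 1, p = c/n^{3/2} = o(1/n) is below the triangle threshold p ~ 1/n. Asymptotically E[X] ~ (c³/6)·n^{3(1−α)} = (5³/6)·n^{-1.5} → 0, so by Markov's inequality G has no triangles w.h.p.

E[X] ≈ 0.028; in regime p = Θ(1/n^{3/2}) E[X] tends to 0 (below the triangle threshold p ~ 1/n).


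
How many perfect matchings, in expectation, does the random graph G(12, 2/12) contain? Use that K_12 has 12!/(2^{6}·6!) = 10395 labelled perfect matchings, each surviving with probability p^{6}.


K_12 has 12!/(2^{6}·6!) = 10395 labelled perfect matchings.
For each such perfect matching H, let X_H = 1 if all 6 edges of H are present in G. Then P[X_H = 1] = p^{6} = (1/6)^{6} = 1/46656.
Summing the indicators: E[X] = Σ_H E[X_H] = 10395 · p^{6} = 10395 · 1/46656 = 385/1728.
Numerically: E[X] ≈ 0.2228.

E[X] = 10395 · (1/6)^{6} = 385/1728 ≈ 0.2228.


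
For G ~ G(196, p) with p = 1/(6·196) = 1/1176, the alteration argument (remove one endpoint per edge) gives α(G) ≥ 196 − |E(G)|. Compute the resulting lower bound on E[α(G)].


E[|E(G)|] = C(196, 2)·p = 19110 · (1/1176) = 65/4.
E[α(G)] ≥ n − E[|E(G)|] = 196 − 65/4 = 719/4.
Numerically: ≈ 179.750000.
(This is only a lower bound; the true E[α(G)] may be larger.)

E[α(G)] ≥ 719/4 ≈ 179.750000.


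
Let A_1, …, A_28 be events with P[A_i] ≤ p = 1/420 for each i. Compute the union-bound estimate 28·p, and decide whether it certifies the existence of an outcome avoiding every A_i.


Union bound: P[∪_{i=1}^{28} A_i] ≤ Σ_i P[A_i] ≤ 28·p = 28·(1/420) = 1/15.
Numerically: 1/15 ≈ 0.0667.
Is 1/15 < 1? YES.
Since P[∪ A_i] ≤ 1/15 < 1, the complement has P[∩ A_i^c] ≥ 1 − 1/15 = 14/15 > 0, so some outcome avoids every A_i.

28·p = 1/15 ≈ 0.0667; existence CERTIFIED by the union bound.


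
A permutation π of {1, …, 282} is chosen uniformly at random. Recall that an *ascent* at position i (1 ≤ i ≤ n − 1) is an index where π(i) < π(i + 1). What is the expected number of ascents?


Write X = Σ X_I over i = 1, …, 281, with X_I the indicator of one ascent.
There are 281 indicators.
For each fixed i, the pair (π(i), π(i+1)) is a uniformly random ordered pair of distinct values from {1, …, 282}; by symmetry P[π(i) < π(i+1)] = 1/2.
By linearity: E[X] = 281 · (1/2) = (282 − 1) · (1/2) = 281/2 ≈ 140.500.

E[X] = 281/2 = 140.500.


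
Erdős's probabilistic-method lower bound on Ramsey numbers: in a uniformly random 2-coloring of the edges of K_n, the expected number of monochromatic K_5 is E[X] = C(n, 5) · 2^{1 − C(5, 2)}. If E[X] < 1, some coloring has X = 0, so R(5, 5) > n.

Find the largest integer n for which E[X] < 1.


We need C(n, 5) · 2^{1 − 10} < 1, i.e. C(n, 5) < 2^{10 − 1} = 512.
Check values of n near the boundary:
  n = 8: C(8, 5) = 56; 56 < 512? YES
  n = 9: C(9, 5) = 126; 126 < 512? YES
  n = 10: C(10, 5) = 252; 252 < 512? YES
  n = 11: C(11, 5) = 462; 462 < 512? YES
  n = 12: C(12, 5) = 792; 792 < 512? NO
  n = 13: C(13, 5) = 1287; 1287 < 512? NO
The largest n with C(n, 5) < 512 is n = 11 (where E[X] = 231/256 ≈ 0.902344). Hence R(5, 5) > 11, i.e. R(5, 5) ≥ 12.

Largest n = 11; hence R(5, 5) > 11.


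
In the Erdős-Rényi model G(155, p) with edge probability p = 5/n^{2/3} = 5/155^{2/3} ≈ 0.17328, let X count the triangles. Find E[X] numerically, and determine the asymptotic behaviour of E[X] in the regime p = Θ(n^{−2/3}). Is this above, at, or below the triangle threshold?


Number of potential triangles: C(155, 3) = 608685.
Each occurs with probability p³ ≈ (0.17328)³ ≈ 5.20291363e-03.
By linearity: E[X] = C(155, 3)·p³ ≈ 608685 · 5.20291363e-03 ≈ 3166.935484.
Since α = 2/3 < 1, p = c/n^{2/3} ≫ 1/n is above the triangle threshold p ~ 1/n. Asymptotically E[X] ~ (c³/6)·n^{3(1−α)} = (5³/6)·n^{1} → ∞; triangles are abundant w.h.p.

E[X] ≈ 3166.935484; in regime p = Θ(1/n^{2/3}) E[X] diverges (above the triangle threshold p ~ 1/n).


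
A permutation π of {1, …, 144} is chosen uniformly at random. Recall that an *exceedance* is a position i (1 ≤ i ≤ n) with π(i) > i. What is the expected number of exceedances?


Write X = Σ_{i=1}^{144} X_i, where X_i = 1_{π(i) > i}.
For each fixed i, π(i) is uniform over {1, …, 144} (marginal of a uniform permutation), so P[π(i) > i] = (n − i)/n. Summing: Σ_{i=1}^{144} (n − i)/n = (0 + 1 + … + 143)/144 = 144(144 − 1)/(2·144) = (144 − 1)/2.
Hence E[X] = Σ_{i=1}^{144} (144 − i)/144 = 143/2 ≈ 71.50000.

E[X] = 143/2 = 71.50000.


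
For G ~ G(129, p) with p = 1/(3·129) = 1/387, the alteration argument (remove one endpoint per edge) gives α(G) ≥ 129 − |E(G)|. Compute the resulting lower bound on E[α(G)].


E[|E(G)|] = C(129, 2)·p = 8256 · (1/387) = 64/3.
E[α(G)] ≥ n − E[|E(G)|] = 129 − 64/3 = 323/3.
Numerically: ≈ 107.6667.
(This is only a lower bound; the true E[α(G)] may be larger.)

E[α(G)] ≥ 323/3 ≈ 107.6667.


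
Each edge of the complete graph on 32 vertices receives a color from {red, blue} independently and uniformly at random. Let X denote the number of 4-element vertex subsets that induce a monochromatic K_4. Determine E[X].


Let X = Σ_S X_S over the C(32, 4) = 35960 subsets S of size 4, where X_S = 1 if the K_4 on S is monochromatic.
For a fixed S, the K_4 on S has C(4, 2) = 6 edges. P[all 6 edges red] = (1/2)^6, and likewise for blue, so P[monochromatic] = 2·(1/2)^6 = 2^{1 − 6} = 1/32.
Summing: E[X] = C(32, 4) · 2^{1 − 6} = 35960 · 1/32 = 4495/4.
Numerically: E[X] ≈ 1123.750000.

E[X] = C(32,4)·2^(1−C(4,2)) = 4495/4 ≈ 1123.750000.


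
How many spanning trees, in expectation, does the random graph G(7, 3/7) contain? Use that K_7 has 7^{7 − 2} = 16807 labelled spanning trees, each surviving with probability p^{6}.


K_7 has 7^{7 − 2} = 16807 labelled spanning trees.
For each such spanning tree H, let X_H = 1 if all 6 edges of H are present in G. Then P[X_H = 1] = p^{6} = (3/7)^{6} = 729/117649.
By linearity of expectation: E[X] = Σ_H E[X_H] = 16807 · p^{6} = 16807 · 729/117649 = 729/7.
Numerically: E[X] ≈ 104.1.

E[X] = 16807 · (3/7)^{6} = 729/7 ≈ 104.1.


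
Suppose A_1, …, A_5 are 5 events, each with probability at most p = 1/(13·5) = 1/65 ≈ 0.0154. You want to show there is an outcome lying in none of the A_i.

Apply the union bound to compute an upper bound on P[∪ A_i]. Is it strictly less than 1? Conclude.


Union bound: P[∪_{i=1}^{5} A_i] ≤ Σ_i P[A_i] ≤ 5·p = 5·(1/65) = 1/13.
Numerically: 1/13 ≈ 0.0769.
Is 1/13 < 1? YES.
Since P[∪ A_i] ≤ 1/13 < 1, the complement has P[∩ A_i^c] ≥ 1 − 1/13 = 12/13 > 0, so some outcome avoids every A_i.

5·p = 1/13 ≈ 0.0769; existence CERTIFIED by the union bound.


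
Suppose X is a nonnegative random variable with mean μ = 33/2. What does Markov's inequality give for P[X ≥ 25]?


μ = E[X] = 33/2, a = 25.
Markov: P[X ≥ 25] ≤ μ/a = (33/2)/25 = 33/50.
Numerically: ≈ 0.660.
(Since a = 25 > μ = 16.500, the bound 33/50 is < 1 and informative.)

P[X ≥ 25] ≤ 33/50 ≈ 0.660.


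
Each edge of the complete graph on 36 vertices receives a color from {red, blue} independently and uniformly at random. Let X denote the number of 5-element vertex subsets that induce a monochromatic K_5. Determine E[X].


Let X = Σ_S X_S over the C(36, 5) = 376992 subsets S of size 5, where X_S = 1 if the K_5 on S is monochromatic.
For a fixed S, the K_5 on S has C(5, 2) = 10 edges. P[all 10 edges red] = (1/2)^10, and likewise for blue, so P[monochromatic] = 2·(1/2)^10 = 2^{1 − 10} = 1/512.
By linearity: E[X] = C(36, 5) · 2^{1 − 10} = 376992 · 1/512 = 11781/16.
Numerically: E[X] ≈ 736.312500.

E[X] = C(36,5)·2^(1−C(5,2)) = 11781/16 ≈ 736.312500.


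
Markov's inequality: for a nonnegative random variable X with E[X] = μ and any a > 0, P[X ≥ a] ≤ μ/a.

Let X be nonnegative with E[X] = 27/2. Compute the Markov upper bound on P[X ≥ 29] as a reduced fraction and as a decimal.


μ = E[X] = 27/2, a = 29.
Markov: P[X ≥ 29] ≤ μ/a = (27/2)/29 = 27/58.
Numerically: ≈ 0.466.
(Since a = 29 > μ = 13.500, the bound 27/58 is < 1 and informative.)

P[X ≥ 29] ≤ 27/58 ≈ 0.466.


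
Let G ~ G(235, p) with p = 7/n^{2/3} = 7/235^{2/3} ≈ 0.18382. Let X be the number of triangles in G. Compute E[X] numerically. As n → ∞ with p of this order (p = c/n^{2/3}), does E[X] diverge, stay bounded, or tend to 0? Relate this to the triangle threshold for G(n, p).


Number of potential triangles: C(235, 3) = 2135445.
Each occurs with probability p³ ≈ (0.18382)³ ≈ 6.2109552e-03.
By linearity: E[X] = C(235, 3)·p³ ≈ 2135445 · 6.2109552e-03 ≈ 13263.15319.
Since α = 2/3 < 1, p = c/n^{2/3} ≫ 1/n is above the triangle threshold p ~ 1/n. Asymptotically E[X] ~ (c³/6)·n^{3(1−α)} = (7³/6)·n^{1} → ∞; triangles are abundant w.h.p.

E[X] ≈ 13263.15319; in regime p = Θ(1/n^{2/3}) E[X] diverges (above the triangle threshold p ~ 1/n).


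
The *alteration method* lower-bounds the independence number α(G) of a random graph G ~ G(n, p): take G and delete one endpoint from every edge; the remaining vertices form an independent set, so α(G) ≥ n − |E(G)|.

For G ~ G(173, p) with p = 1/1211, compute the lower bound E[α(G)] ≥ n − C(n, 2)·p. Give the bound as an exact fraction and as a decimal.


E[|E(G)|] = C(173, 2)·p = 14878 · (1/1211) = 86/7.
E[α(G)] ≥ n − E[|E(G)|] = 173 − 86/7 = 1125/7.
Numerically: ≈ 160.714286.
(This is only a lower bound; the true E[α(G)] may be larger.)

E[α(G)] ≥ 1125/7 ≈ 160.714286.


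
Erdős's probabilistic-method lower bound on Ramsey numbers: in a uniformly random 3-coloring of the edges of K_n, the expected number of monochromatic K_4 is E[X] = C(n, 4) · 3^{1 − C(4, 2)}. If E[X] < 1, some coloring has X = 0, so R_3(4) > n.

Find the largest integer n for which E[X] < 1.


We need C(n, 4) · 3^{1 − 6} < 1, i.e. C(n, 4) < 3^{6 − 1} = 243.
Check values of n near the boundary:
  n = 6: C(6, 4) = 15; 15 < 243? YES
  n = 7: C(7, 4) = 35; 35 < 243? YES
  n = 8: C(8, 4) = 70; 70 < 243? YES
  n = 9: C(9, 4) = 126; 126 < 243? YES
  n = 10: C(10, 4) = 210; 210 < 243? YES
  n = 11: C(11, 4) = 330; 330 < 243? NO
  n = 12: C(12, 4) = 495; 495 < 243? NO
The largest n with C(n, 4) < 243 is n = 10 (where E[X] = 70/81 ≈ 0.864198). Hence R_3(4) > 10, i.e. R_3(4) ≥ 11.

Largest n = 10; hence R_3(4) > 10.


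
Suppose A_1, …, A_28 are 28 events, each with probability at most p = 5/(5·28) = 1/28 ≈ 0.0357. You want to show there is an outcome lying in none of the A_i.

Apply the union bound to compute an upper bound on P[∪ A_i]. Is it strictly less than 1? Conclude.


Union bound: P[∪_{i=1}^{28} A_i] ≤ Σ_i P[A_i] ≤ 28·p = 28·(1/28) = 1.
Numerically: 1 ≈ 1.0000.
Is 1 < 1? NO.
Since the bound 1 is ≥ 1, the union bound is uninformative here; it does NOT by itself certify existence.

28·p = 1 ≈ 1.0000; existence NOT certified by the union bound.


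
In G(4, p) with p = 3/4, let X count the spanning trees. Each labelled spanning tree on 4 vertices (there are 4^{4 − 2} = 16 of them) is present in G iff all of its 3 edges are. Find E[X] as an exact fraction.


K_4 has 4^{4 − 2} = 16 labelled spanning trees.
For each such spanning tree H, let X_H = 1 if all 3 edges of H are present in G. Then P[X_H = 1] = p^{3} = (3/4)^{3} = 27/64.
By linearity of expectation: E[X] = Σ_H E[X_H] = 16 · p^{3} = 16 · 27/64 = 27/4.
Numerically: E[X] ≈ 6.75.

E[X] = 16 · (3/4)^{3} = 27/4 ≈ 6.75.


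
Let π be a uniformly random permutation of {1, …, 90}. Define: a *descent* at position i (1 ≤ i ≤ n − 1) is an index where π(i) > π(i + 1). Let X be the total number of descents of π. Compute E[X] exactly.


Write X = Σ X_I over i = 1, …, 89, with X_I the indicator of one descent.
There are 89 indicators.
For each fixed i, the pair (π(i), π(i+1)) is a uniformly random ordered pair of distinct values from {1, …, 90}; by symmetry P[π(i) > π(i+1)] = 1/2.
By linearity: E[X] = 89 · (1/2) = (90 − 1) · (1/2) = 89/2 ≈ 44.500000.

E[X] = 89/2 = 44.500000.


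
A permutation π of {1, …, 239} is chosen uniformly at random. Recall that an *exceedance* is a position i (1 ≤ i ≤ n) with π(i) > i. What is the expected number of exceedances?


Write X = Σ_{i=1}^{239} X_i, where X_i = 1_{π(i) > i}.
For each fixed i, π(i) is uniform over {1, …, 239} (marginal of a uniform permutation), so P[π(i) > i] = (n − i)/n. Summing: Σ_{i=1}^{239} (n − i)/n = (0 + 1 + … + 238)/239 = 239(239 − 1)/(2·239) = (239 − 1)/2.
Hence E[X] = Σ_{i=1}^{239} (239 − i)/239 = 119 ≈ 119.000.

E[X] = 119 = 119.000.


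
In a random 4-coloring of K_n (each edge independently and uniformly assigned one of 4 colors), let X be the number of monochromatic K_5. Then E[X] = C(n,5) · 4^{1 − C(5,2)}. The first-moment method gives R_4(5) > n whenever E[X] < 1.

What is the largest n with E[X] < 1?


We need C(n, 5) · 4^{1 − 10} < 1, i.e. C(n, 5) < 4^{10 − 1} = 262144.
Check values of n near the boundary:
  n = 27: C(27, 5) = 80730; 80730 < 262144? YES
  n = 28: C(28, 5) = 98280; 98280 < 262144? YES
  n = 29: C(29, 5) = 118755; 118755 < 262144? YES
  n = 30: C(30, 5) = 142506; 142506 < 262144? YES
  n = 31: C(31, 5) = 169911; 169911 < 262144? YES
  n = 32: C(32, 5) = 201376; 201376 < 262144? YES
  n = 33: C(33, 5) = 237336; 237336 < 262144? YES
  n = 34: C(34, 5) = 278256; 278256 < 262144? NO
  n = 35: C(35, 5) = 324632; 324632 < 262144? NO
  n = 36: C(36, 5) = 376992; 376992 < 262144? NO
The largest n with C(n, 5) < 262144 is n = 33 (where E[X] = 29667/32768 ≈ 0.9054). Hence R_4(5) > 33, i.e. R_4(5) ≥ 34.

Largest n = 33; hence R_4(5) > 33.


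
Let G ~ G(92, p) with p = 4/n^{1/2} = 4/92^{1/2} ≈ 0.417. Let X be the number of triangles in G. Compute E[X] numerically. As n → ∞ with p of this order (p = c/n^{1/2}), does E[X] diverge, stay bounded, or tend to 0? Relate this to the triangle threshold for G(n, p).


Number of potential triangles: C(92, 3) = 125580.
Each occurs with probability p³ ≈ (0.417)³ ≈ 7.25268e-02.
By linearity: E[X] = C(92, 3)·p³ ≈ 125580 · 7.25268e-02 ≈ 9107.910.
Since α = 1/2 < 1, p = c/n^{1/2} ≫ 1/n is above the triangle threshold p ~ 1/n. Asymptotically E[X] ~ (c³/6)·n^{3(1−α)} = (4³/6)·n^{1.5} → ∞; triangles are abundant w.h.p.

E[X] ≈ 9107.910; in regime p = Θ(1/n^{1/2}) E[X] diverges (above the triangle threshold p ~ 1/n).


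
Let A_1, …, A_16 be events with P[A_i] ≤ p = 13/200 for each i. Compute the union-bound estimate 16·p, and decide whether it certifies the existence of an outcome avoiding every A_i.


Union bound: P[∪_{i=1}^{16} A_i] ≤ Σ_i P[A_i] ≤ 16·p = 16·(13/200) = 26/25.
Numerically: 26/25 ≈ 1.04000.
Is 26/25 < 1? NO.
Since the bound 26/25 is ≥ 1, the union bound is uninformative here; it does NOT by itself certify existence.

16·p = 26/25 ≈ 1.04000; existence NOT certified by the union bound.


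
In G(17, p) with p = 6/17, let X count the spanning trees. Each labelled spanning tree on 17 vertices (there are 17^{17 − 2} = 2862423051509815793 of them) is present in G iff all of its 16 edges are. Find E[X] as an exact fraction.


K_17 has 17^{17 − 2} = 2862423051509815793 labelled spanning trees.
For each such spanning tree H, let X_H = 1 if all 16 edges of H are present in G. Then P[X_H = 1] = p^{16} = (6/17)^{16} = 2821109907456/48661191875666868481.
Summing the indicators: E[X] = Σ_H E[X_H] = 2862423051509815793 · p^{16} = 2862423051509815793 · 2821109907456/48661191875666868481 = 2821109907456/17.
Numerically: E[X] ≈ 1.6595e+11.

E[X] = 2862423051509815793 · (6/17)^{16} = 2821109907456/17 ≈ 1.6595e+11.


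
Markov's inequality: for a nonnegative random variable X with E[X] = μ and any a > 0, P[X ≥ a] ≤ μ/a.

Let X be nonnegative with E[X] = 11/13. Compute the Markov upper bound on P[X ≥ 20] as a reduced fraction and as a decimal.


μ = E[X] = 11/13, a = 20.
Markov: P[X ≥ 20] ≤ μ/a = (11/13)/20 = 11/260.
Numerically: ≈ 0.0423.
(Since a = 20 > μ = 0.8462, the bound 11/260 is < 1 and informative.)

P[X ≥ 20] ≤ 11/260 ≈ 0.0423.


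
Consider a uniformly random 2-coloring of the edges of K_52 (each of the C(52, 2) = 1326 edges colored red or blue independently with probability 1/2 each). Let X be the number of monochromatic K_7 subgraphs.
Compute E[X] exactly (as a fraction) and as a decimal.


Let X = Σ_S X_S over the C(52, 7) = 133784560 subsets S of size 7, where X_S = 1 if the K_7 on S is monochromatic.
For a fixed S, the K_7 on S has C(7, 2) = 21 edges. P[all 21 edges red] = (1/2)^21, and likewise for blue, so P[monochromatic] = 2·(1/2)^21 = 2^{1 − 21} = 1/1048576.
Summing: E[X] = C(52, 7) · 2^{1 − 21} = 133784560 · 1/1048576 = 8361535/65536.
Numerically: E[X] ≈ 127.5869.

E[X] = C(52,7)·2^(1−C(7,2)) = 8361535/65536 ≈ 127.5869.


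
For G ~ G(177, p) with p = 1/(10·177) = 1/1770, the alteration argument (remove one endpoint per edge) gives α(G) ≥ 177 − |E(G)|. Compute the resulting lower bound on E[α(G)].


E[|E(G)|] = C(177, 2)·p = 15576 · (1/1770) = 44/5.
E[α(G)] ≥ n − E[|E(G)|] = 177 − 44/5 = 841/5.
Numerically: ≈ 168.20000.
(This is only a lower bound; the true E[α(G)] may be larger.)

E[α(G)] ≥ 841/5 ≈ 168.20000.


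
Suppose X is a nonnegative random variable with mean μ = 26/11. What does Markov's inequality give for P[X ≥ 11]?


μ = E[X] = 26/11, a = 11.
Markov: P[X ≥ 11] ≤ μ/a = (26/11)/11 = 26/121.
Numerically: ≈ 0.2149.
(Since a = 11 > μ = 2.3636, the bound 26/121 is < 1 and informative.)

P[X ≥ 11] ≤ 26/121 ≈ 0.2149.


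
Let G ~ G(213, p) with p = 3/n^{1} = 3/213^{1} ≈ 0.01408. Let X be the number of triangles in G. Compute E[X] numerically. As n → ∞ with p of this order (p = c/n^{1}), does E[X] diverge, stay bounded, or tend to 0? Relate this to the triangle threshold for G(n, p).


Number of potential triangles: C(213, 3) = 1587986.
Each occurs with probability p³ ≈ (0.01408)³ ≈ 2.793991e-06.
By linearity: E[X] = C(213, 3)·p³ ≈ 1587986 · 2.793991e-06 ≈ 4.4368.
Here α = 1, so p = 3/n is exactly at the triangle threshold p ~ 1/n. Asymptotically E[X] → c³/6 = 3³/6 = 9/2 ≈ 4.5000, a bounded constant. In this regime the triangle count is asymptotically Poisson(c³/6).

E[X] ≈ 4.4368; in regime p = Θ(1/n^{1}) E[X] stays bounded (at the triangle threshold p ~ 1/n).


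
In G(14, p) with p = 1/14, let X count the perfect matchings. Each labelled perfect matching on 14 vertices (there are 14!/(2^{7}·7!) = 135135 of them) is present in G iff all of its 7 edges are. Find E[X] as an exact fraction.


K_14 has 14!/(2^{7}·7!) = 135135 labelled perfect matchings.
For each such perfect matching H, let X_H = 1 if all 7 edges of H are present in G. Then P[X_H = 1] = p^{7} = (1/14)^{7} = 1/105413504.
By linearity: E[X] = Σ_H E[X_H] = 135135 · p^{7} = 135135 · 1/105413504 = 19305/15059072.
Numerically: E[X] ≈ 0.001282.

E[X] = 135135 · (1/14)^{7} = 19305/15059072 ≈ 0.001282.


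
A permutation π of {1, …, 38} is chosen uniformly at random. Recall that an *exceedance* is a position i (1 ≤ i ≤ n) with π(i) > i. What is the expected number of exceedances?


Write X = Σ_{i=1}^{38} X_i, where X_i = 1_{π(i) > i}.
For each fixed i, π(i) is uniform over {1, …, 38} (marginal of a uniform permutation), so P[π(i) > i] = (n − i)/n. Summing: Σ_{i=1}^{38} (n − i)/n = (0 + 1 + … + 37)/38 = 38(38 − 1)/(2·38) = (38 − 1)/2.
Hence E[X] = Σ_{i=1}^{38} (38 − i)/38 = 37/2 ≈ 18.50000.

E[X] = 37/2 = 18.50000.


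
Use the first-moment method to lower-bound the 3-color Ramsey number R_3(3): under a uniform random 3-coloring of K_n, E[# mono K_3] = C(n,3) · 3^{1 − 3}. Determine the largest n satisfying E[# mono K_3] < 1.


We need C(n, 3) · 3^{1 − 3} < 1, i.e. C(n, 3) < 3^{3 − 1} = 9.
Check values of n near the boundary:
  n = 3: C(3, 3) = 1; 1 < 9? YES
  n = 4: C(4, 3) = 4; 4 < 9? YES
  n = 5: C(5, 3) = 10; 10 < 9? NO
The largest n with C(n, 3) < 9 is n = 4 (where E[X] = 4/9 ≈ 0.444). Hence R_3(3) > 4, i.e. R_3(3) ≥ 5.

Largest n = 4; hence R_3(3) > 4.


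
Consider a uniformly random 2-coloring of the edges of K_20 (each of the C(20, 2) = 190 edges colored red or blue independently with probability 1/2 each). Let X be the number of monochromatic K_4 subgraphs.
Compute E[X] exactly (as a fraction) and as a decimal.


Let X = Σ_S X_S over the C(20, 4) = 4845 subsets S of size 4, where X_S = 1 if the K_4 on S is monochromatic.
For a fixed S, the K_4 on S has C(4, 2) = 6 edges. P[all 6 edges red] = (1/2)^6, and likewise for blue, so P[monochromatic] = 2·(1/2)^6 = 2^{1 − 6} = 1/32.
By linearity: E[X] = C(20, 4) · 2^{1 − 6} = 4845 · 1/32 = 4845/32.
Numerically: E[X] ≈ 151.4062.

E[X] = C(20,4)·2^(1−C(4,2)) = 4845/32 ≈ 151.4062.


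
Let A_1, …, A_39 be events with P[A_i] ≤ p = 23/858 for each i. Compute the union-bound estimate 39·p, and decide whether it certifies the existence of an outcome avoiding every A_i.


Union bound: P[∪_{i=1}^{39} A_i] ≤ Σ_i P[A_i] ≤ 39·p = 39·(23/858) = 23/22.
Numerically: 23/22 ≈ 1.045455.
Is 23/22 < 1? NO.
Since the bound 23/22 is ≥ 1, the union bound is uninformative here; it does NOT by itself certify existence.

39·p = 23/22 ≈ 1.045455; existence NOT certified by the union bound.


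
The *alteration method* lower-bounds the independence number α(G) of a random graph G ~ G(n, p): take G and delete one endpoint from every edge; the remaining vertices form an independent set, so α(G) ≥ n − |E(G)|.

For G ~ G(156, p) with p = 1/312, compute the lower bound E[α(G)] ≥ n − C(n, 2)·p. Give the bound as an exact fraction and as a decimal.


E[|E(G)|] = C(156, 2)·p = 12090 · (1/312) = 155/4.
E[α(G)] ≥ n − E[|E(G)|] = 156 − 155/4 = 469/4.
Numerically: ≈ 117.250.
(This is only a lower bound; the true E[α(G)] may be larger.)

E[α(G)] ≥ 469/4 ≈ 117.250.


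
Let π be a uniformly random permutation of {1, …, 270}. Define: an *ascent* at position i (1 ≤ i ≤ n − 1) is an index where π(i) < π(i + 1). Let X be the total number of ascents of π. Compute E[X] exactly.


Write X = Σ X_I over i = 1, …, 269, with X_I the indicator of one ascent.
There are 269 indicators.
For each fixed i, the pair (π(i), π(i+1)) is a uniformly random ordered pair of distinct values from {1, …, 270}; by symmetry P[π(i) < π(i+1)] = 1/2.
By linearity: E[X] = 269 · (1/2) = (270 − 1) · (1/2) = 269/2 ≈ 134.50000.

E[X] = 269/2 = 134.50000.


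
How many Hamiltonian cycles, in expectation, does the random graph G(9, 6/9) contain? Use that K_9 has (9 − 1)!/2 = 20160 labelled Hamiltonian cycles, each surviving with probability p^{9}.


K_9 has (9 − 1)!/2 = 20160 labelled Hamiltonian cycles.
For each such Hamiltonian cycle H, let X_H = 1 if all 9 edges of H are present in G. Then P[X_H = 1] = p^{9} = (2/3)^{9} = 512/19683.
By linearity of expectation: E[X] = Σ_H E[X_H] = 20160 · p^{9} = 20160 · 512/19683 = 1146880/2187.
Numerically: E[X] ≈ 524.

E[X] = 20160 · (2/3)^{9} = 1146880/2187 ≈ 524.


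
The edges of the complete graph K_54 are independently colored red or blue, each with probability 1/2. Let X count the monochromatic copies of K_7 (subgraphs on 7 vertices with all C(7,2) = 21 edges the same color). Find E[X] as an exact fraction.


Let X = Σ_S X_S over the C(54, 7) = 177100560 subsets S of size 7, where X_S = 1 if the K_7 on S is monochromatic.
For a fixed S, the K_7 on S has C(7, 2) = 21 edges. P[all 21 edges red] = (1/2)^21, and likewise for blue, so P[monochromatic] = 2·(1/2)^21 = 2^{1 − 21} = 1/1048576.
By linearity of expectation: E[X] = C(54, 7) · 2^{1 − 21} = 177100560 · 1/1048576 = 11068785/65536.
Numerically: E[X] ≈ 168.8963.

E[X] = C(54,7)·2^(1−C(7,2)) = 11068785/65536 ≈ 168.8963.


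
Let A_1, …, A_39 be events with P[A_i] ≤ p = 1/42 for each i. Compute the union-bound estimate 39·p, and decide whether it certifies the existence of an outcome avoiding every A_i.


Union bound: P[∪_{i=1}^{39} A_i] ≤ Σ_i P[A_i] ≤ 39·p = 39·(1/42) = 13/14.
Numerically: 13/14 ≈ 0.928571.
Is 13/14 < 1? YES.
Since P[∪ A_i] ≤ 13/14 < 1, the complement has P[∩ A_i^c] ≥ 1 − 13/14 = 1/14 > 0, so some outcome avoids every A_i.

39·p = 13/14 ≈ 0.928571; existence CERTIFIED by the union bound.


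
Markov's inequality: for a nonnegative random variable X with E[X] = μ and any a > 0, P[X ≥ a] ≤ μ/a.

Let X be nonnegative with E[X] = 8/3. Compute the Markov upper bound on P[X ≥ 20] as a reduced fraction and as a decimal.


μ = E[X] = 8/3, a = 20.
Markov: P[X ≥ 20] ≤ μ/a = (8/3)/20 = 2/15.
Numerically: ≈ 0.13333.
(Since a = 20 > μ = 2.66667, the bound 2/15 is < 1 and informative.)

P[X ≥ 20] ≤ 2/15 ≈ 0.13333.


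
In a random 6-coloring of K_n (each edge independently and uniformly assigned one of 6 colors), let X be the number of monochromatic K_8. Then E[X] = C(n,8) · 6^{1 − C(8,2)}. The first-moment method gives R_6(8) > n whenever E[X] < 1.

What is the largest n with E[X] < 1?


We need C(n, 8) · 6^{1 − 28} < 1, i.e. C(n, 8) < 6^{28 − 1} = 1023490369077469249536.
Check values of n near the boundary:
  n = 1593: C(1593, 8) = 1010555394551193970323; 1010555394551193970323 < 1023490369077469249536? YES
  n = 1594: C(1594, 8) = 1015652773590544255167; 1015652773590544255167 < 1023490369077469249536? YES
  n = 1595: C(1595, 8) = 1020772636343363633895; 1020772636343363633895 < 1023490369077469249536? YES
  n = 1596: C(1596, 8) = 1025915067760710553965; 1025915067760710553965 < 1023490369077469249536? NO
  n = 1597: C(1597, 8) = 1031080153060953275445; 1031080153060953275445 < 1023490369077469249536? NO
The largest n with C(n, 8) < 1023490369077469249536 is n = 1595 (where E[X] = 113419181815929292655/113721152119718805504 ≈ 0.997345). Hence R_6(8) > 1595, i.e. R_6(8) ≥ 1596.

Largest n = 1595; hence R_6(8) > 1595.


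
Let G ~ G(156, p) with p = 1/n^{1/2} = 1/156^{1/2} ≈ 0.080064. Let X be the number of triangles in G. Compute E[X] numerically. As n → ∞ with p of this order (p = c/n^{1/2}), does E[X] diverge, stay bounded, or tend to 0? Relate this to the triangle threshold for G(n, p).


Number of potential triangles: C(156, 3) = 620620.
Each occurs with probability p³ ≈ (0.080064)³ ≈ 5.1323126e-04.
By linearity: E[X] = C(156, 3)·p³ ≈ 620620 · 5.1323126e-04 ≈ 318.52159.
Since α = 1/2 < 1, p = c/n^{1/2} ≫ 1/n is above the triangle threshold p ~ 1/n. Asymptotically E[X] ~ (c³/6)·n^{3(1−α)} = (1³/6)·n^{1.5} → ∞; triangles are abundant w.h.p.

E[X] ≈ 318.52159; in regime p = Θ(1/n^{1/2}) E[X] diverges (above the triangle threshold p ~ 1/n).


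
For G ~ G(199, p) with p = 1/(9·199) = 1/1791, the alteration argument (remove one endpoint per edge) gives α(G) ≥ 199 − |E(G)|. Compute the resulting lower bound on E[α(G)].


E[|E(G)|] = C(199, 2)·p = 19701 · (1/1791) = 11.
E[α(G)] ≥ n − E[|E(G)|] = 199 − 11 = 188.
Numerically: ≈ 188.000000.
(This is only a lower bound; the true E[α(G)] may be larger.)

E[α(G)] ≥ 188 ≈ 188.000000.


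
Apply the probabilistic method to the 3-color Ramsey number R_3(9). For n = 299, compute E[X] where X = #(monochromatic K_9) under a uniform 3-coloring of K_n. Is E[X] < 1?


E[X] = C(299, 9) · 3^{1 − 36} = 46610674441390059 · 3^{−35} = 46610674441390059/50031545098999707.
As a reduced fraction: E[X] = 15536891480463353/16677181699666569 ≈ 0.9316257.
Is E[X] < 1? YES.
Since E[X] < 1, there exists a 3-coloring of K_{299} with no monochromatic K_9; hence R_3(9) > 299.

E[X] = 15536891480463353/16677181699666569 ≈ 0.9316257; E[X] < 1, so R_3(9) > 299.


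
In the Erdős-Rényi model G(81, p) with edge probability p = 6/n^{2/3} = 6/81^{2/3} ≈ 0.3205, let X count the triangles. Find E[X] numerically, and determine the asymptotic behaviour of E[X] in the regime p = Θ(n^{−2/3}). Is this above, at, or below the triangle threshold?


Number of potential triangles: C(81, 3) = 85320.
Each occurs with probability p³ ≈ (0.3205)³ ≈ 3.292181e-02.
By linearity: E[X] = C(81, 3)·p³ ≈ 85320 · 3.292181e-02 ≈ 2808.8889.
Since α = 2/3 < 1, p = c/n^{2/3} ≫ 1/n is above the triangle threshold p ~ 1/n. Asymptotically E[X] ~ (c³/6)·n^{3(1−α)} = (6³/6)·n^{1} → ∞; triangles are abundant w.h.p.

E[X] ≈ 2808.8889; in regime p = Θ(1/n^{2/3}) E[X] diverges (above the triangle threshold p ~ 1/n).
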